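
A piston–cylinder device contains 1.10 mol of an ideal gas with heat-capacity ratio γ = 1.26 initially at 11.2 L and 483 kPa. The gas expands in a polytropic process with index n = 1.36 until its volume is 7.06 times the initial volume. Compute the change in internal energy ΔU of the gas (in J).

-10500 J

T₁ = P₁V₁/(nR) = 483×11.2/(1.10×8.314) = 592 K.
Polytropic n=1.36: T₂ = T₁(V₁/V₂)^(n−1) = 592×(0.142)^0.36 = 293 K; P₂ = P₁(V₁/V₂)^n = 33.9 kPa.
For an ideal gas ΔU = nCvΔT with Cv = R/(γ−1) = 32.0 J/(mol·K).
ΔU = 1.10×32.0×(293−592) = -10500 J.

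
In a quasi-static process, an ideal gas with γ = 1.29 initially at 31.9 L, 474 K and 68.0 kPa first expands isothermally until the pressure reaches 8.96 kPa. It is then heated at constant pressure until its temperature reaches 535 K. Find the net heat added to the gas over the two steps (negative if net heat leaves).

5640 J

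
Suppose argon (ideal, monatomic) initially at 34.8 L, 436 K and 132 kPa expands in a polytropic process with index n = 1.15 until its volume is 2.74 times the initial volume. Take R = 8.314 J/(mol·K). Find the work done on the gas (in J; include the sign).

-4300 J

n = P₁V₁/(RT₁) = 132×34.8/(8.314×436) = 1.27 mol.
Polytropic n=1.15: T₂ = T₁(V₁/V₂)^(n−1) = 436×(0.365)^0.15 = 375 K; P₂ = P₁(V₁/V₂)^n = 41.4 kPa.
W = (P₁V₁−P₂V₂)/(n−1) = (132×34.8−41.4×95.4)/0.15 = 4300 J.
Work done on the gas = −W_by = -4300 J.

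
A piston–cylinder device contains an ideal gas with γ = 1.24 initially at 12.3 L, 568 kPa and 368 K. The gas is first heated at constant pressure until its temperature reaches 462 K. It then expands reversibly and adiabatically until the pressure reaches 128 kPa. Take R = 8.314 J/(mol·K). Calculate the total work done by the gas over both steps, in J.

10900 J

n = P₁V₁/(RT₁) = 568×12.3/(8.314×368) = 2.28 mol.
Step 1 — Isobaric: P stays 568 kPa; V/T = const ⇒ T₂ = 462 K, V₂ = 15.4 L.
W = PΔV = 568×(15.4−12.3) kPa·L = 1780 J.
ΔU = nCvΔT = 2.28×34.6×(462−368) = 7440 J.
Q = ΔU + W = nCpΔT = 9220 J.
State after step 1: P = 568 kPa, V = 15.4 L, T = 462 K.
Step 2 — Adiabatic: T₂/T₁ = (P₂/P₁)^((γ−1)/γ) ⇒ T₂ = 462×(0.225)^0.194 = 346 K; V₂ = 51.4 L.
ΔU = nCvΔT = 2.28×34.6×(346−462) = -9160 J.
Q = 0 for an adiabatic process, so W = −ΔU = 9160 J.
Net over both steps: W = 10900 J, Q = 9220 J, ΔU = -1720 J.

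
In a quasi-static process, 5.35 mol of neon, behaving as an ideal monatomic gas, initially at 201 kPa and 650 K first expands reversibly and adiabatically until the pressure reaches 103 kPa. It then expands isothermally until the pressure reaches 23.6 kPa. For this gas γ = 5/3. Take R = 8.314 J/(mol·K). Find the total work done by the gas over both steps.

42800 J

V₁ = nRT₁/P₁ = 5.35×8.314×650/201 = 144 L.
Step 1 — Adiabatic: T₂/T₁ = (P₂/P₁)^((γ−1)/γ) ⇒ T₂ = 650×(0.512)^0.400 = 497 K; V₂ = 215 L.
ΔU = nCvΔT = 5.35×12.5×(497−650) = -10200 J.
Q = 0 for an adiabatic process, so W = −ΔU = 10200 J.
State after step 1: P = 103 kPa, V = 215 L, T = 497 K.
Step 2 — Isothermal: T stays 497 K; PV = const ⇒ V₂ = 938 L, P₂ = 23.6 kPa.
ΔU = 0 (ideal gas, T constant).
W = nRT ln(V₂/V₁) = 5.35×8.314×497×ln(4.36) = 32600 J.
Q = ΔU + W = 32600 J.
Net over both steps: W = 42800 J, Q = 32600 J, ΔU = -10200 J.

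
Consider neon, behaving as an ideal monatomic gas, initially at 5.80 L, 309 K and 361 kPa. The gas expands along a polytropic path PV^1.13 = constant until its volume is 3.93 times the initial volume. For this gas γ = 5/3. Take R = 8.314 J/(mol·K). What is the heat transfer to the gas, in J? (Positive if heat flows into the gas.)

2110 J

n = P₁V₁/(RT₁) = 361×5.80/(8.314×309) = 0.815 mol.
Polytropic n=1.13: T₂ = T₁(V₁/V₂)^(n−1) = 309×(0.254)^0.13 = 259 K; P₂ = P₁(V₁/V₂)^n = 76.9 kPa.
W = (P₁V₁−P₂V₂)/(n−1) = (361×5.80−76.9×22.8)/0.13 = 2630 J.
ΔU = nCvΔT = 0.815×12.5×(259−309) = -512 J.
Q = ΔU + W = 2110 J.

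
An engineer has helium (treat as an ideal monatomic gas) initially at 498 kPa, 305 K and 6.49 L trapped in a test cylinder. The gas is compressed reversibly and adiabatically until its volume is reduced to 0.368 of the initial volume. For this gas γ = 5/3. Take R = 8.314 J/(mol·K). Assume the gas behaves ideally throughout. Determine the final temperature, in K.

594 K

Adiabatic: TV^(γ−1) = const ⇒ T₂ = 305×(2.72)^0.667 = 594 K; PV^γ = const ⇒ P₂ = 2640 kPa.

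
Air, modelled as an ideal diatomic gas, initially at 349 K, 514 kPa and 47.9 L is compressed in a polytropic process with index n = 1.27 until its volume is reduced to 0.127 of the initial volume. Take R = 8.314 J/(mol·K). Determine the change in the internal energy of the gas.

45900 J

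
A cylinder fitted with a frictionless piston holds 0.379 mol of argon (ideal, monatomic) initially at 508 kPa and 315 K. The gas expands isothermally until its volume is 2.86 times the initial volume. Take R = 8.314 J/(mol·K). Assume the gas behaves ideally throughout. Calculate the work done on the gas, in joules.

-1040 J

V₁ = nRT₁/P₁ = 0.379×8.314×315/508 = 1.95 L.
Isothermal: T stays 315 K; PV = const ⇒ V₂ = 5.59 L, P₂ = 178 kPa.
W = nRT ln(V₂/V₁) = 0.379×8.314×315×ln(2.86) = 1040 J.
Work done on the gas = −W_by = -1040 J.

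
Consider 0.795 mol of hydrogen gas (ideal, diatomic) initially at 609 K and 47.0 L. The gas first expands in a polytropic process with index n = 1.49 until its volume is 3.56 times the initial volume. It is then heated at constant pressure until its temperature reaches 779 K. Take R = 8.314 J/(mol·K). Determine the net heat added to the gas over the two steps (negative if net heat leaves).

P₁ = nRT₁/V₁ = 0.795×8.314×609/47.0 = 85.6 kPa.
Step 1 — Polytropic n=1.49: T₂ = T₁(V₁/V₂)^(n−1) = 609×(0.281)^0.49 = 327 K; P₂ = P₁(V₁/V₂)^n = 12.9 kPa.
W = (P₁V₁−P₂V₂)/(n−1) = (85.6×47.0−12.9×167)/0.49 = 3810 J.
ΔU = nCvΔT = 0.795×20.8×(327−609) = -4660 J.
Q = ΔU + W = -856 J.
State after step 1: P = 12.9 kPa, V = 167 L, T = 327 K.
Step 2 — Isobaric: P stays 12.9 kPa; V/T = const ⇒ T₂ = 779 K, V₂ = 399 L.
W = PΔV = 12.9×(399−167) kPa·L = 2990 J.
ΔU = nCvΔT = 0.795×20.8×(779−327) = 7470 J.
Q = ΔU + W = nCpΔT = 10500 J.
Net over both steps: W = 6790 J, Q = 9600 J, ΔU = 2810 J.

9600 J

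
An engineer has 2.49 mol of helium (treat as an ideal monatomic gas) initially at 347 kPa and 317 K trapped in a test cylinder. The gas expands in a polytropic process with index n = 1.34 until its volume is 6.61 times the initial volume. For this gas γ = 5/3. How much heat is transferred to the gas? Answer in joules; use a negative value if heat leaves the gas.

V₁ = nRT₁/P₁ = 2.49×8.314×317/347 = 18.9 L.
Polytropic n=1.34: T₂ = T₁(V₁/V₂)^(n−1) = 317×(0.151)^0.34 = 167 K; P₂ = P₁(V₁/V₂)^n = 27.6 kPa.
W = (P₁V₁−P₂V₂)/(n−1) = (347×18.9−27.6×125)/0.34 = 9150 J.
ΔU = nCvΔT = 2.49×12.5×(167−317) = -4660 J.
Q = ΔU + W = 4480 J.

4480 J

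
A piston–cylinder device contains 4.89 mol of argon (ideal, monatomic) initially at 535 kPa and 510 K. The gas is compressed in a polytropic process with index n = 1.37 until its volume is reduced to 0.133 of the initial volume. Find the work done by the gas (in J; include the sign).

-62200 J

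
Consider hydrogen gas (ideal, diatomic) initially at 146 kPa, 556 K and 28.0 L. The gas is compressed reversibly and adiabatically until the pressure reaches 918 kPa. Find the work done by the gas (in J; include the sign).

-7060 J

n = P₁V₁/(RT₁) = 146×28.0/(8.314×556) = 0.884 mol.
Adiabatic: T₂/T₁ = (P₂/P₁)^((γ−1)/γ) ⇒ T₂ = 556×(6.29)^0.286 = 940 K; V₂ = 7.53 L.
ΔU = nCvΔT = 0.884×20.8×(940−556) = 7060 J.
Q = 0 for an adiabatic process, so W = −ΔU = -7060 J.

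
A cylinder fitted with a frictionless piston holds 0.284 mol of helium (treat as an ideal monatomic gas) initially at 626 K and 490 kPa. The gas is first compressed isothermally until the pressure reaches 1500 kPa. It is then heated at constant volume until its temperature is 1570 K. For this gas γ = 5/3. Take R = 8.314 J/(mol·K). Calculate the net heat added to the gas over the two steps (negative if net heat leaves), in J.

1690 J

V₁ = nRT₁/P₁ = 0.284×8.314×626/490 = 3.02 L.
Step 1 — Isothermal: T stays 626 K; PV = const ⇒ V₂ = 0.985 L, P₂ = 1500 kPa.
ΔU = 0 (ideal gas, T constant).
W = nRT ln(V₂/V₁) = 0.284×8.314×626×ln(0.327) = -1650 J.
Q = ΔU + W = -1650 J.
State after step 1: P = 1500 kPa, V = 0.985 L, T = 626 K.
Step 2 — Isochoric: V stays 0.985 L; P/T = const ⇒ T₂ = 1570 K, P₂ = 3760 kPa.
W = 0 (no volume change).
ΔU = nCvΔT = 0.284×12.5×(1570−626) = 3340 J.
Q = ΔU = 3340 J.
Net over both steps: W = -1650 J, Q = 1690 J, ΔU = 3340 J.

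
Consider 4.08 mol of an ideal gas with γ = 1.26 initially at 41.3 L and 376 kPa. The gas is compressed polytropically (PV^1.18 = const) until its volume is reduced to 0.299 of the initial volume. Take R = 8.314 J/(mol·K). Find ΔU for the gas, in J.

T₁ = P₁V₁/(nR) = 376×41.3/(4.08×8.314) = 458 K.
Polytropic n=1.18: T₂ = T₁(V₁/V₂)^(n−1) = 458×(3.34)^0.18 = 569 K; P₂ = P₁(V₁/V₂)^n = 1560 kPa.
For an ideal gas ΔU = nCvΔT with Cv = R/(γ−1) = 32.0 J/(mol·K).
ΔU = 4.08×32.0×(569−458) = 14500 J.

14500 J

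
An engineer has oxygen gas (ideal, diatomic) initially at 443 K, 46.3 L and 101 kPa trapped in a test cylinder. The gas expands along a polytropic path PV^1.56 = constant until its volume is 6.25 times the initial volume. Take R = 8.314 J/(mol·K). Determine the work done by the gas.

n = P₁V₁/(RT₁) = 101×46.3/(8.314×443) = 1.27 mol.
Polytropic n=1.56: T₂ = T₁(V₁/V₂)^(n−1) = 443×(0.160)^0.56 = 159 K; P₂ = P₁(V₁/V₂)^n = 5.79 kPa.
W = (P₁V₁−P₂V₂)/(n−1) = (101×46.3−5.79×289)/0.56 = 5360 J.

5360 J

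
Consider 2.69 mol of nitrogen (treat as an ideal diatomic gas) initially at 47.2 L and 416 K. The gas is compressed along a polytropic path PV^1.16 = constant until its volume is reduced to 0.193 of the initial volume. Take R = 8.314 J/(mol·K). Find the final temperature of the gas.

541 K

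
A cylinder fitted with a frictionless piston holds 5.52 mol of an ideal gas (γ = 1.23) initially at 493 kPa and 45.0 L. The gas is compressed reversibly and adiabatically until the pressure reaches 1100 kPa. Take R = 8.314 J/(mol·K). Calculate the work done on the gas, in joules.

T₁ = P₁V₁/(nR) = 493×45.0/(5.52×8.314) = 483 K.
Adiabatic: T₂/T₁ = (P₂/P₁)^((γ−1)/γ) ⇒ T₂ = 483×(2.23)^0.187 = 562 K; V₂ = 23.4 L.
ΔU = nCvΔT = 5.52×36.1×(562−483) = 15600 J.
Q = 0 for an adiabatic process, so W = −ΔU = -15600 J.
Work done on the gas = −W_by = 15600 J.

15600 J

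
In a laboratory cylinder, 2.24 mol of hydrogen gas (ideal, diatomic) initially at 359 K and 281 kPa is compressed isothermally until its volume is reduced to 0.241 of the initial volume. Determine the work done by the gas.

V₁ = nRT₁/P₁ = 2.24×8.314×359/281 = 23.8 L.
Isothermal: T stays 359 K; PV = const ⇒ V₂ = 5.73 L, P₂ = 1170 kPa.
W = nRT ln(V₂/V₁) = 2.24×8.314×359×ln(0.241) = -9510 J.

-9510 J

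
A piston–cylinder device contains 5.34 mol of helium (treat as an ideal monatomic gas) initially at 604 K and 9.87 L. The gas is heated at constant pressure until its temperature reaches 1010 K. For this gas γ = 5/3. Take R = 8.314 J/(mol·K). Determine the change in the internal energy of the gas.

P₁ = nRT₁/V₁ = 5.34×8.314×604/9.87 = 2720 kPa.
Isobaric: P stays 2720 kPa; V/T = const ⇒ T₂ = 1010 K, V₂ = 16.5 L.
For an ideal gas ΔU = nCvΔT with Cv = (3/2)R = 12.5 J/(mol·K).
ΔU = 5.34×12.5×(1010−604) = 27000 J.

27000 J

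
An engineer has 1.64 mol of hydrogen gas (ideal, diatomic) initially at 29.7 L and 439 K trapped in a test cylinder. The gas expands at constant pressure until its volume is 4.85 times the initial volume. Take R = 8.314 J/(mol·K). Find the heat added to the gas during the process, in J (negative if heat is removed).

80700 J

P₁ = nRT₁/V₁ = 1.64×8.314×439/29.7 = 202 kPa.
Isobaric: P stays 202 kPa; V/T = const ⇒ T₂ = 2130 K, V₂ = 144 L.
W = PΔV = 202×(144−29.7) kPa·L = 23000 J.
ΔU = nCvΔT = 1.64×20.8×(2130−439) = 57600 J.
Q = ΔU + W = nCpΔT = 80700 J.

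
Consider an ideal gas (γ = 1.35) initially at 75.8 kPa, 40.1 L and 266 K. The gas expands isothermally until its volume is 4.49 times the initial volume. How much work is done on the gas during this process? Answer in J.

-4570 J

n = P₁V₁/(RT₁) = 75.8×40.1/(8.314×266) = 1.37 mol.
Isothermal: T stays 266 K; PV = const ⇒ V₂ = 180 L, P₂ = 16.9 kPa.
W = nRT ln(V₂/V₁) = 1.37×8.314×266×ln(4.49) = 4570 J.
Work done on the gas = −W_by = -4570 J.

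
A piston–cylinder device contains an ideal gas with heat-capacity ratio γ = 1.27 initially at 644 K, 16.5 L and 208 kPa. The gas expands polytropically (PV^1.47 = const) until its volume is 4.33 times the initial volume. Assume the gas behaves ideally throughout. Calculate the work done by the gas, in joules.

3640 J

n = P₁V₁/(RT₁) = 208×16.5/(8.314×644) = 0.641 mol.
Polytropic n=1.47: T₂ = T₁(V₁/V₂)^(n−1) = 644×(0.231)^0.47 = 323 K; P₂ = P₁(V₁/V₂)^n = 24.1 kPa.
W = (P₁V₁−P₂V₂)/(n−1) = (208×16.5−24.1×71.4)/0.47 = 3640 J.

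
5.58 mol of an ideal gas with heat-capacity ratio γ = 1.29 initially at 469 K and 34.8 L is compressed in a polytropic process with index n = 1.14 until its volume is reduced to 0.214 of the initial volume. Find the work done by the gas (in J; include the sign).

P₁ = nRT₁/V₁ = 5.58×8.314×469/34.8 = 625 kPa.
Polytropic n=1.14: T₂ = T₁(V₁/V₂)^(n−1) = 469×(4.67)^0.14 = 582 K; P₂ = P₁(V₁/V₂)^n = 3630 kPa.
W = (P₁V₁−P₂V₂)/(n−1) = (625×34.8−3630×7.45)/0.14 = -37400 J.

-37400 J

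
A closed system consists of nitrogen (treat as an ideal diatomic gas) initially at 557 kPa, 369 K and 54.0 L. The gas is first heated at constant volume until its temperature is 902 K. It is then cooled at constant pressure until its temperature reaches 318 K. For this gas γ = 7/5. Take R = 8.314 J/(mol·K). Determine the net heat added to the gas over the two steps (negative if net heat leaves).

n = P₁V₁/(RT₁) = 557×54.0/(8.314×369) = 9.80 mol.
Step 1 — Isochoric: V stays 54.0 L; P/T = const ⇒ T₂ = 902 K, P₂ = 1360 kPa.
W = 0 (no volume change).
ΔU = nCvΔT = 9.80×20.8×(902−369) = 109000 J.
Q = ΔU = 109000 J.
State after step 1: P = 1360 kPa, V = 54.0 L, T = 902 K.
Step 2 — Isobaric: P stays 1360 kPa; V/T = const ⇒ T₂ = 318 K, V₂ = 19.0 L.
W = PΔV = 1360×(19.0−54.0) kPa·L = -47600 J.
ΔU = nCvΔT = 9.80×20.8×(318−902) = -119000 J.
Q = ΔU + W = nCpΔT = -167000 J.
Net over both steps: W = -47600 J, Q = -58000 J, ΔU = -10400 J.

-58000 J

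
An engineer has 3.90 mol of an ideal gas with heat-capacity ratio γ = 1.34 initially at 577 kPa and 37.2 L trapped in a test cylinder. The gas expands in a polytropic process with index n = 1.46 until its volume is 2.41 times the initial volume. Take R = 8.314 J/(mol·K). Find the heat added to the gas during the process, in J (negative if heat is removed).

-5480 J

T₁ = P₁V₁/(nR) = 577×37.2/(3.90×8.314) = 662 K.
Polytropic n=1.46: T₂ = T₁(V₁/V₂)^(n−1) = 662×(0.415)^0.46 = 442 K; P₂ = P₁(V₁/V₂)^n = 160 kPa.
W = (P₁V₁−P₂V₂)/(n−1) = (577×37.2−160×89.7)/0.46 = 15500 J.
ΔU = nCvΔT = 3.90×24.5×(442−662) = -21000 J.
Q = ΔU + W = -5480 J.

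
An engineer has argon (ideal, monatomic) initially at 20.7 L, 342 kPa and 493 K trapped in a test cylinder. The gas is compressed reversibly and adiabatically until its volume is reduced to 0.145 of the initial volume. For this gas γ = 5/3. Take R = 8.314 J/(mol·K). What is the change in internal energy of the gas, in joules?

n = P₁V₁/(RT₁) = 342×20.7/(8.314×493) = 1.73 mol.
Adiabatic: TV^(γ−1) = const ⇒ T₂ = 493×(6.90)^0.667 = 1790 K; PV^γ = const ⇒ P₂ = 8550 kPa.
For an ideal gas ΔU = nCvΔT with Cv = (3/2)R = 12.5 J/(mol·K).
ΔU = 1.73×12.5×(1790−493) = 27900 J.

27900 J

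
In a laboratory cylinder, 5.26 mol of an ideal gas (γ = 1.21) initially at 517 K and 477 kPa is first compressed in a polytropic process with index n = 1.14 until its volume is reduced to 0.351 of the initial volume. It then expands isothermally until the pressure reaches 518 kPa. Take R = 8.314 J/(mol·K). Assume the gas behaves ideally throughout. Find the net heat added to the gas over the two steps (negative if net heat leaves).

20600 J

V₁ = nRT₁/P₁ = 5.26×8.314×517/477 = 47.4 L.
Step 1 — Polytropic n=1.14: T₂ = T₁(V₁/V₂)^(n−1) = 517×(2.85)^0.14 = 599 K; P₂ = P₁(V₁/V₂)^n = 1570 kPa.
W = (P₁V₁−P₂V₂)/(n−1) = (477×47.4−1570×16.6)/0.14 = -25500 J.
ΔU = nCvΔT = 5.26×39.6×(599−517) = 17000 J.
Q = ΔU + W = -8500 J.
State after step 1: P = 1570 kPa, V = 16.6 L, T = 599 K.
Step 2 — Isothermal: T stays 599 K; PV = const ⇒ V₂ = 50.5 L, P₂ = 518 kPa.
ΔU = 0 (ideal gas, T constant).
W = nRT ln(V₂/V₁) = 5.26×8.314×599×ln(3.04) = 29100 J.
Q = ΔU + W = 29100 J.
Net over both steps: W = 3590 J, Q = 20600 J, ΔU = 17000 J.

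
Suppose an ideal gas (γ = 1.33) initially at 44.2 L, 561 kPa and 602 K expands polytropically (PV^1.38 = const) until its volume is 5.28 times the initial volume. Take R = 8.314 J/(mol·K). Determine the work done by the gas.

n = P₁V₁/(RT₁) = 561×44.2/(8.314×602) = 4.95 mol.
Polytropic n=1.38: T₂ = T₁(V₁/V₂)^(n−1) = 602×(0.189)^0.38 = 320 K; P₂ = P₁(V₁/V₂)^n = 56.5 kPa.
W = (P₁V₁−P₂V₂)/(n−1) = (561×44.2−56.5×233)/0.38 = 30600 J.

30600 J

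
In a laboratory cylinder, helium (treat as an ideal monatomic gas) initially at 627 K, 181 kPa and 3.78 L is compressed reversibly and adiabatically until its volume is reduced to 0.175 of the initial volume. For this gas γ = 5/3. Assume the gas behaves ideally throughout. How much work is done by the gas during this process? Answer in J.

-2250 J

n = P₁V₁/(RT₁) = 181×3.78/(8.314×627) = 0.131 mol.
Adiabatic: TV^(γ−1) = const ⇒ T₂ = 627×(5.71)^0.667 = 2000 K; PV^γ = const ⇒ P₂ = 3310 kPa.
ΔU = nCvΔT = 0.131×12.5×(2000−627) = 2250 J.
Q = 0 for an adiabatic process, so W = −ΔU = -2250 J.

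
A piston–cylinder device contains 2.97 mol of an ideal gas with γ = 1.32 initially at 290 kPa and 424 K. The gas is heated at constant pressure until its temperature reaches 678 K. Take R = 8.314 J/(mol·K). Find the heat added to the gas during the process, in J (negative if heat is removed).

V₁ = nRT₁/P₁ = 2.97×8.314×424/290 = 36.1 L.
Isobaric: P stays 290 kPa; V/T = const ⇒ T₂ = 678 K, V₂ = 57.7 L.
W = PΔV = 290×(57.7−36.1) kPa·L = 6270 J.
ΔU = nCvΔT = 2.97×26.0×(678−424) = 19600 J.
Q = ΔU + W = nCpΔT = 25900 J.

25900 J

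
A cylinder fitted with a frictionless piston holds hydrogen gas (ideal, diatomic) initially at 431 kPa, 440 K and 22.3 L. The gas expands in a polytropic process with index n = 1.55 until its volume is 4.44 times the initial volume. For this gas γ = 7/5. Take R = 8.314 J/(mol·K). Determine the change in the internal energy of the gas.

n = P₁V₁/(RT₁) = 431×22.3/(8.314×440) = 2.63 mol.
Polytropic n=1.55: T₂ = T₁(V₁/V₂)^(n−1) = 440×(0.225)^0.55 = 194 K; P₂ = P₁(V₁/V₂)^n = 42.8 kPa.
For an ideal gas ΔU = nCvΔT with Cv = (5/2)R = 20.8 J/(mol·K).
ΔU = 2.63×20.8×(194−440) = -13400 J.

-13400 J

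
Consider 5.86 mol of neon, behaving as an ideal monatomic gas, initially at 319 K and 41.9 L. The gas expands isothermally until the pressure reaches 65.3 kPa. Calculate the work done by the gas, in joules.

P₁ = nRT₁/V₁ = 5.86×8.314×319/41.9 = 371 kPa.
Isothermal: T stays 319 K; PV = const ⇒ V₂ = 238 L, P₂ = 65.3 kPa.
W = nRT ln(V₂/V₁) = 5.86×8.314×319×ln(5.68) = 27000 J.

27000 J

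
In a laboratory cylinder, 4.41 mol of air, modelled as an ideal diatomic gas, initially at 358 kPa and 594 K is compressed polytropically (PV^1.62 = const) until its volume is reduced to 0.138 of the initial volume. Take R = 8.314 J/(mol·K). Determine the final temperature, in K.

V₁ = nRT₁/P₁ = 4.41×8.314×594/358 = 60.8 L.
Polytropic n=1.62: T₂ = T₁(V₁/V₂)^(n−1) = 594×(7.25)^0.62 = 2030 K; P₂ = P₁(V₁/V₂)^n = 8860 kPa.

2030 K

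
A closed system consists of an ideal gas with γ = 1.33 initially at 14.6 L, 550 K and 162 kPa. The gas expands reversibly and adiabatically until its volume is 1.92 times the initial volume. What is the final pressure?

68.0 kPa

Adiabatic: TV^(γ−1) = const ⇒ T₂ = 550×(0.521)^0.330 = 443 K; PV^γ = const ⇒ P₂ = 68.0 kPa.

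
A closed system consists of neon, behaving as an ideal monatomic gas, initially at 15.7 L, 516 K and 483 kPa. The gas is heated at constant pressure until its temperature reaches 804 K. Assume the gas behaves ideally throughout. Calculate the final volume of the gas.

Isobaric: P stays 483 kPa; V/T = const ⇒ T₂ = 804 K, V₂ = 24.5 L.

24.5 L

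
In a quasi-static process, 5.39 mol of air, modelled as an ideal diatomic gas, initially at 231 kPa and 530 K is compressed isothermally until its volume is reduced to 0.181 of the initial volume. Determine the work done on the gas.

V₁ = nRT₁/P₁ = 5.39×8.314×530/231 = 103 L.
Isothermal: T stays 530 K; PV = const ⇒ V₂ = 18.6 L, P₂ = 1280 kPa.
W = nRT ln(V₂/V₁) = 5.39×8.314×530×ln(0.181) = -40600 J.
Work done on the gas = −W_by = 40600 J.

40600 J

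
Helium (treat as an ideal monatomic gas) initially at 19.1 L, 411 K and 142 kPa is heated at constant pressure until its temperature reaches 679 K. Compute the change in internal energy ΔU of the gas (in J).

n = P₁V₁/(RT₁) = 142×19.1/(8.314×411) = 0.794 mol.
Isobaric: P stays 142 kPa; V/T = const ⇒ T₂ = 679 K, V₂ = 31.6 L.
For an ideal gas ΔU = nCvΔT with Cv = (3/2)R = 12.5 J/(mol·K).
ΔU = 0.794×12.5×(679−411) = 2650 J.

2650 J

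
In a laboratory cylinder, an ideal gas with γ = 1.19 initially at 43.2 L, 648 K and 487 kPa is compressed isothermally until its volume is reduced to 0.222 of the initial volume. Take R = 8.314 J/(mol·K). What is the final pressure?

2190 kPa

Isothermal: T stays 648 K; PV = const ⇒ V₂ = 9.59 L, P₂ = 2190 kPa.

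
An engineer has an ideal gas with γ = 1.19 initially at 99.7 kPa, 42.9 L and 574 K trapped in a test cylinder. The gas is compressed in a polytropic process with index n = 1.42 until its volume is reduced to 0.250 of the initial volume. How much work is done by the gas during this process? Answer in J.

n = P₁V₁/(RT₁) = 99.7×42.9/(8.314×574) = 0.896 mol.
Polytropic n=1.42: T₂ = T₁(V₁/V₂)^(n−1) = 574×(4.00)^0.42 = 1030 K; P₂ = P₁(V₁/V₂)^n = 714 kPa.
W = (P₁V₁−P₂V₂)/(n−1) = (99.7×42.9−714×10.7)/0.42 = -8050 J.

-8050 J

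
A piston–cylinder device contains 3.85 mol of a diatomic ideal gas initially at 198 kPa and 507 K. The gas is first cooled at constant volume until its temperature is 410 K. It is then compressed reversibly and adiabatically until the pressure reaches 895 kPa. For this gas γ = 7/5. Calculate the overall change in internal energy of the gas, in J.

V₁ = nRT₁/P₁ = 3.85×8.314×507/198 = 82.0 L.
Step 1 — Isochoric: V stays 82.0 L; P/T = const ⇒ T₂ = 410 K, P₂ = 160 kPa.
W = 0 (no volume change).
ΔU = nCvΔT = 3.85×20.8×(410−507) = -7760 J.
Q = ΔU = -7760 J.
State after step 1: P = 160 kPa, V = 82.0 L, T = 410 K.
Step 2 — Adiabatic: T₂/T₁ = (P₂/P₁)^((γ−1)/γ) ⇒ T₂ = 410×(5.59)^0.286 = 670 K; V₂ = 24.0 L.
ΔU = nCvΔT = 3.85×20.8×(670−410) = 20800 J.
Q = 0 for an adiabatic process, so W = −ΔU = -20800 J.
Net over both steps: W = -20800 J, Q = -7760 J, ΔU = 13100 J.

13100 J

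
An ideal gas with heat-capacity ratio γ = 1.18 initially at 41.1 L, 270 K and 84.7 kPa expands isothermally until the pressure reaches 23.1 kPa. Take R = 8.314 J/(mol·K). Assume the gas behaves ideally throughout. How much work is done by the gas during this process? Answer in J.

4520 J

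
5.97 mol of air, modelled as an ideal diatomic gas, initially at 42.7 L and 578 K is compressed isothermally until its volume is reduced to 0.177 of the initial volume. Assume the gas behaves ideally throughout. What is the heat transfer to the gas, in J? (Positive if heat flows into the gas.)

P₁ = nRT₁/V₁ = 5.97×8.314×578/42.7 = 672 kPa.
Isothermal: T stays 578 K; PV = const ⇒ V₂ = 7.56 L, P₂ = 3800 kPa.
ΔU = 0 (ideal gas, T constant).
W = nRT ln(V₂/V₁) = 5.97×8.314×578×ln(0.177) = -49700 J.
Q = ΔU + W = -49700 J.

-49700 J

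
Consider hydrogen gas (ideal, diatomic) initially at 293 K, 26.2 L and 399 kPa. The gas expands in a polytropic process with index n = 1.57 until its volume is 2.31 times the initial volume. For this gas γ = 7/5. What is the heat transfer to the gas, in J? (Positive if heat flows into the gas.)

-2960 J

n = P₁V₁/(RT₁) = 399×26.2/(8.314×293) = 4.29 mol.
Polytropic n=1.57: T₂ = T₁(V₁/V₂)^(n−1) = 293×(0.433)^0.57 = 182 K; P₂ = P₁(V₁/V₂)^n = 107 kPa.
W = (P₁V₁−P₂V₂)/(n−1) = (399×26.2−107×60.5)/0.57 = 6960 J.
ΔU = nCvΔT = 4.29×20.8×(182−293) = -9920 J.
Q = ΔU + W = -2960 J.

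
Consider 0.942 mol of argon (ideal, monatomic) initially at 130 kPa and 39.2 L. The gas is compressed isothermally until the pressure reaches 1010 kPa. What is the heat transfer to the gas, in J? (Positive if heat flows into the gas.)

-10400 J

T₁ = P₁V₁/(nR) = 130×39.2/(0.942×8.314) = 651 K.
Isothermal: T stays 651 K; PV = const ⇒ V₂ = 5.05 L, P₂ = 1010 kPa.
ΔU = 0 (ideal gas, T constant).
W = nRT ln(V₂/V₁) = 0.942×8.314×651×ln(0.129) = -10400 J.
Q = ΔU + W = -10400 J.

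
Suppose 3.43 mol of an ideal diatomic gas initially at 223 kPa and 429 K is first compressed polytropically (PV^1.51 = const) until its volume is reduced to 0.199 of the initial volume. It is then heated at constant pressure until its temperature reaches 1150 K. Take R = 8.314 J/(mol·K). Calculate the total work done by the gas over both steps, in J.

V₁ = nRT₁/P₁ = 3.43×8.314×429/223 = 54.9 L.
Step 1 — Polytropic n=1.51: T₂ = T₁(V₁/V₂)^(n−1) = 429×(5.03)^0.51 = 977 K; P₂ = P₁(V₁/V₂)^n = 2550 kPa.
W = (P₁V₁−P₂V₂)/(n−1) = (223×54.9−2550×10.9)/0.51 = -30700 J.
ΔU = nCvΔT = 3.43×20.8×(977−429) = 39100 J.
Q = ΔU + W = 8430 J.
State after step 1: P = 2550 kPa, V = 10.9 L, T = 977 K.
Step 2 — Isobaric: P stays 2550 kPa; V/T = const ⇒ T₂ = 1150 K, V₂ = 12.8 L.
W = PΔV = 2550×(12.8−10.9) kPa·L = 4920 J.
ΔU = nCvΔT = 3.43×20.8×(1150−977) = 12300 J.
Q = ΔU + W = nCpΔT = 17200 J.
Net over both steps: W = -25700 J, Q = 25700 J, ΔU = 51400 J.

-25700 J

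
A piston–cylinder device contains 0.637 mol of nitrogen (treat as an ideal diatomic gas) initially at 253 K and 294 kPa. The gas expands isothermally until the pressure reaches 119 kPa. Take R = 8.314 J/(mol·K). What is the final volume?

V₁ = nRT₁/P₁ = 0.637×8.314×253/294 = 4.56 L.
Isothermal: T stays 253 K; PV = const ⇒ V₂ = 11.3 L, P₂ = 119 kPa.

11.3 L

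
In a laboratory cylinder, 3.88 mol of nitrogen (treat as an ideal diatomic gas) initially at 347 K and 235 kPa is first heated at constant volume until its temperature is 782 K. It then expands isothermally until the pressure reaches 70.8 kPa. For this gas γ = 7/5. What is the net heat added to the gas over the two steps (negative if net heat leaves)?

V₁ = nRT₁/P₁ = 3.88×8.314×347/235 = 47.6 L.
Step 1 — Isochoric: V stays 47.6 L; P/T = const ⇒ T₂ = 782 K, P₂ = 530 kPa.
W = 0 (no volume change).
ΔU = nCvΔT = 3.88×20.8×(782−347) = 35100 J.
Q = ΔU = 35100 J.
State after step 1: P = 530 kPa, V = 47.6 L, T = 782 K.
Step 2 — Isothermal: T stays 782 K; PV = const ⇒ V₂ = 356 L, P₂ = 70.8 kPa.
ΔU = 0 (ideal gas, T constant).
W = nRT ln(V₂/V₁) = 3.88×8.314×782×ln(7.48) = 50800 J.
Q = ΔU + W = 50800 J.
Net over both steps: W = 50800 J, Q = 85800 J, ΔU = 35100 J.

85800 J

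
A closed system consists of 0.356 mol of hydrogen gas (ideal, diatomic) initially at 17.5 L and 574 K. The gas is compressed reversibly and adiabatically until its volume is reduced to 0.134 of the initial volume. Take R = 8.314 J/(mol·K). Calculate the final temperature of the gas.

1280 K

P₁ = nRT₁/V₁ = 0.356×8.314×574/17.5 = 97.1 kPa.
Adiabatic: TV^(γ−1) = const ⇒ T₂ = 574×(7.46)^0.400 = 1280 K; PV^γ = const ⇒ P₂ = 1620 kPa.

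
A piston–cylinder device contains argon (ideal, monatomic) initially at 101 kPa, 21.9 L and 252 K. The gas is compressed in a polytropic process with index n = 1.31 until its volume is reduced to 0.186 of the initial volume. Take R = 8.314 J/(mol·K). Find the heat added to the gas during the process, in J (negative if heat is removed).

n = P₁V₁/(RT₁) = 101×21.9/(8.314×252) = 1.06 mol.
Polytropic n=1.31: T₂ = T₁(V₁/V₂)^(n−1) = 252×(5.38)^0.31 = 424 K; P₂ = P₁(V₁/V₂)^n = 915 kPa.
W = (P₁V₁−P₂V₂)/(n−1) = (101×21.9−915×4.07)/0.31 = -4880 J.
ΔU = nCvΔT = 1.06×12.5×(424−252) = 2270 J.
Q = ΔU + W = -2610 J.

-2610 J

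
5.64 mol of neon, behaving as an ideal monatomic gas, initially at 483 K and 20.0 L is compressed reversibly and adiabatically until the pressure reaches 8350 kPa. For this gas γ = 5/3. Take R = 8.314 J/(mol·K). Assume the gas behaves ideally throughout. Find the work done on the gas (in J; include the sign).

41600 J

P₁ = nRT₁/V₁ = 5.64×8.314×483/20.0 = 1130 kPa.
Adiabatic: T₂/T₁ = (P₂/P₁)^((γ−1)/γ) ⇒ T₂ = 483×(7.37)^0.400 = 1070 K; V₂ = 6.03 L.
ΔU = nCvΔT = 5.64×12.5×(1070−483) = 41600 J.
Q = 0 for an adiabatic process, so W = −ΔU = -41600 J.
Work done on the gas = −W_by = 41600 J.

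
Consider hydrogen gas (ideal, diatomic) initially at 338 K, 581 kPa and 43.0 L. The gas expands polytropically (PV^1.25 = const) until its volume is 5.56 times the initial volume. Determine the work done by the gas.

34900 J

n = P₁V₁/(RT₁) = 581×43.0/(8.314×338) = 8.89 mol.
Polytropic n=1.25: T₂ = T₁(V₁/V₂)^(n−1) = 338×(0.180)^0.25 = 220 K; P₂ = P₁(V₁/V₂)^n = 68.1 kPa.
W = (P₁V₁−P₂V₂)/(n−1) = (581×43.0−68.1×239)/0.25 = 34900 J.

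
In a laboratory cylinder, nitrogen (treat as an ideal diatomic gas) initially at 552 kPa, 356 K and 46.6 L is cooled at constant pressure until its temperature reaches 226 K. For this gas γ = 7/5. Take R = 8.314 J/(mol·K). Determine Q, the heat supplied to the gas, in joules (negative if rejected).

-32900 J

n = P₁V₁/(RT₁) = 552×46.6/(8.314×356) = 8.69 mol.
Isobaric: P stays 552 kPa; V/T = const ⇒ T₂ = 226 K, V₂ = 29.6 L.
W = PΔV = 552×(29.6−46.6) kPa·L = -9390 J.
ΔU = nCvΔT = 8.69×20.8×(226−356) = -23500 J.
Q = ΔU + W = nCpΔT = -32900 J.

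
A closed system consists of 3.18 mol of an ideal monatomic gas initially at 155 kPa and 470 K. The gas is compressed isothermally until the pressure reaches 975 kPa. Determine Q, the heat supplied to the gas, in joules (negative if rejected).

-22900 J

V₁ = nRT₁/P₁ = 3.18×8.314×470/155 = 80.2 L.
Isothermal: T stays 470 K; PV = const ⇒ V₂ = 12.7 L, P₂ = 975 kPa.
ΔU = 0 (ideal gas, T constant).
W = nRT ln(V₂/V₁) = 3.18×8.314×470×ln(0.159) = -22900 J.
Q = ΔU + W = -22900 J.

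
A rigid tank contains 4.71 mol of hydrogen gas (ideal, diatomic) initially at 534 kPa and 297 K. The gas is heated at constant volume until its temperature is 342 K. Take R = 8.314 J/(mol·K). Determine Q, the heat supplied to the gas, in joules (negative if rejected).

V₁ = nRT₁/P₁ = 4.71×8.314×297/534 = 21.8 L.
Isochoric: V stays 21.8 L; P/T = const ⇒ T₂ = 342 K, P₂ = 615 kPa.
W = 0 (no volume change).
ΔU = nCvΔT = 4.71×20.8×(342−297) = 4410 J.
Q = ΔU = 4410 J.

4410 J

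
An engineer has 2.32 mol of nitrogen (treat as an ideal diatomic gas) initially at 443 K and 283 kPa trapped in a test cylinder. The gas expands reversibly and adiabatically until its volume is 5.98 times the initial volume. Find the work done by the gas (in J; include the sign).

V₁ = nRT₁/P₁ = 2.32×8.314×443/283 = 30.2 L.
Adiabatic: TV^(γ−1) = const ⇒ T₂ = 443×(0.167)^0.400 = 217 K; PV^γ = const ⇒ P₂ = 23.1 kPa.
ΔU = nCvΔT = 2.32×20.8×(217−443) = -10900 J.
Q = 0 for an adiabatic process, so W = −ΔU = 10900 J.

10900 J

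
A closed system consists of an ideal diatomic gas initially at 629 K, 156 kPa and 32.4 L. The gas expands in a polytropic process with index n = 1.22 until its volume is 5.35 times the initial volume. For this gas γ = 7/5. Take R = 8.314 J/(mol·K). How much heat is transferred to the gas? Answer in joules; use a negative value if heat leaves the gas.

3190 J

n = P₁V₁/(RT₁) = 156×32.4/(8.314×629) = 0.967 mol.
Polytropic n=1.22: T₂ = T₁(V₁/V₂)^(n−1) = 629×(0.187)^0.22 = 435 K; P₂ = P₁(V₁/V₂)^n = 20.2 kPa.
W = (P₁V₁−P₂V₂)/(n−1) = (156×32.4−20.2×173)/0.22 = 7090 J.
ΔU = nCvΔT = 0.967×20.8×(435−629) = -3900 J.
Q = ΔU + W = 3190 J.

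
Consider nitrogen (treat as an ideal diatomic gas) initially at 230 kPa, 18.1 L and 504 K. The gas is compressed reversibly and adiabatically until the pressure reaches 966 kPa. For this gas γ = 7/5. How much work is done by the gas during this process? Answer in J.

n = P₁V₁/(RT₁) = 230×18.1/(8.314×504) = 0.993 mol.
Adiabatic: T₂/T₁ = (P₂/P₁)^((γ−1)/γ) ⇒ T₂ = 504×(4.20)^0.286 = 759 K; V₂ = 6.49 L.
ΔU = nCvΔT = 0.993×20.8×(759−504) = 5280 J.
Q = 0 for an adiabatic process, so W = −ΔU = -5280 J.

-5280 J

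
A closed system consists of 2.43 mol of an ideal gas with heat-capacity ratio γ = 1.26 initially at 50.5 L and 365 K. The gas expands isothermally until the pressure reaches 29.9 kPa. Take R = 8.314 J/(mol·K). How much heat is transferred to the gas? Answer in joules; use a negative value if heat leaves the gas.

P₁ = nRT₁/V₁ = 2.43×8.314×365/50.5 = 146 kPa.
Isothermal: T stays 365 K; PV = const ⇒ V₂ = 247 L, P₂ = 29.9 kPa.
ΔU = 0 (ideal gas, T constant).
W = nRT ln(V₂/V₁) = 2.43×8.314×365×ln(4.88) = 11700 J.
Q = ΔU + W = 11700 J.

11700 J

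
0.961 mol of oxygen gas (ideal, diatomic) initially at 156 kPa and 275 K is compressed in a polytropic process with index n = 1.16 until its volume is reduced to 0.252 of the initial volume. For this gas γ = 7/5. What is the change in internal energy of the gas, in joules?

1360 J

V₁ = nRT₁/P₁ = 0.961×8.314×275/156 = 14.1 L.
Polytropic n=1.16: T₂ = T₁(V₁/V₂)^(n−1) = 275×(3.97)^0.16 = 343 K; P₂ = P₁(V₁/V₂)^n = 772 kPa.
For an ideal gas ΔU = nCvΔT with Cv = (5/2)R = 20.8 J/(mol·K).
ΔU = 0.961×20.8×(343−275) = 1360 J.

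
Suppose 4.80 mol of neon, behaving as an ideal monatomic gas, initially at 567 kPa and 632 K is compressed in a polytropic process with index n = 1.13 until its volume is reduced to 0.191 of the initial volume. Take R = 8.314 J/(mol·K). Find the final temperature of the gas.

784 K

V₁ = nRT₁/P₁ = 4.80×8.314×632/567 = 44.5 L.
Polytropic n=1.13: T₂ = T₁(V₁/V₂)^(n−1) = 632×(5.24)^0.13 = 784 K; P₂ = P₁(V₁/V₂)^n = 3680 kPa.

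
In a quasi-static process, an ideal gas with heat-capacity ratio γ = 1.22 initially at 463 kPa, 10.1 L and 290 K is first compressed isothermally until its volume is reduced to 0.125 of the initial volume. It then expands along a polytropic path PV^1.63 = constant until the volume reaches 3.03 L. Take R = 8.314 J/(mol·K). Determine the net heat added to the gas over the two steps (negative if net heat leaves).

n = P₁V₁/(RT₁) = 463×10.1/(8.314×290) = 1.94 mol.
Step 1 — Isothermal: T stays 290 K; PV = const ⇒ V₂ = 1.26 L, P₂ = 3700 kPa.
ΔU = 0 (ideal gas, T constant).
W = nRT ln(V₂/V₁) = 1.94×8.314×290×ln(0.125) = -9720 J.
Q = ΔU + W = -9720 J.
State after step 1: P = 3700 kPa, V = 1.26 L, T = 290 K.
Step 2 — Polytropic n=1.63: T₂ = T₁(V₁/V₂)^(n−1) = 290×(0.417)^0.63 = 167 K; P₂ = P₁(V₁/V₂)^n = 889 kPa.
W = (P₁V₁−P₂V₂)/(n−1) = (3700×1.26−889×3.03)/0.63 = 3150 J.
ΔU = nCvΔT = 1.94×37.8×(167−290) = -9010 J.
Q = ΔU + W = -5860 J.
Net over both steps: W = -6580 J, Q = -15600 J, ΔU = -9010 J.

-15600 J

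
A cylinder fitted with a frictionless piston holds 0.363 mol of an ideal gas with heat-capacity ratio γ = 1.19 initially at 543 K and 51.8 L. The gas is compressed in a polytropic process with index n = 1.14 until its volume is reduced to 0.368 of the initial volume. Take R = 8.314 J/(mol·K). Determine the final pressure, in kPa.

98.9 kPa

P₁ = nRT₁/V₁ = 0.363×8.314×543/51.8 = 31.6 kPa.
Polytropic n=1.14: T₂ = T₁(V₁/V₂)^(n−1) = 543×(2.72)^0.14 = 625 K; P₂ = P₁(V₁/V₂)^n = 98.9 kPa.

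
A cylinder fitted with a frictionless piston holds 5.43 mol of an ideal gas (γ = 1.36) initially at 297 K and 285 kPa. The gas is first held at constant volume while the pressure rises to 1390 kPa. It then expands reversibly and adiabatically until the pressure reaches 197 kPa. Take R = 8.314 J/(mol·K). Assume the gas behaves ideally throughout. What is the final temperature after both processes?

V₁ = nRT₁/P₁ = 5.43×8.314×297/285 = 47.0 L.
Step 1 — Isochoric: V stays 47.0 L; P/T = const ⇒ T₂ = 1450 K, P₂ = 1390 kPa.
W = 0 (no volume change).
ΔU = nCvΔT = 5.43×23.1×(1450−297) = 144000 J.
Q = ΔU = 144000 J.
State after step 1: P = 1390 kPa, V = 47.0 L, T = 1450 K.
Step 2 — Adiabatic: T₂/T₁ = (P₂/P₁)^((γ−1)/γ) ⇒ T₂ = 1450×(0.142)^0.265 = 864 K; V₂ = 198 L.
ΔU = nCvΔT = 5.43×23.1×(864−1450) = -73400 J.
Q = 0 for an adiabatic process, so W = −ΔU = 73400 J.
Net over both steps: W = 73400 J, Q = 144000 J, ΔU = 71100 J.

864 K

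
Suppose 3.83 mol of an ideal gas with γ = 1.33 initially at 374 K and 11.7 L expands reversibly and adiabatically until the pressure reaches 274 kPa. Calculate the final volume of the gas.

P₁ = nRT₁/V₁ = 3.83×8.314×374/11.7 = 1020 kPa.
Adiabatic: T₂/T₁ = (P₂/P₁)^((γ−1)/γ) ⇒ T₂ = 374×(0.269)^0.248 = 270 K; V₂ = 31.4 L.

31.4 L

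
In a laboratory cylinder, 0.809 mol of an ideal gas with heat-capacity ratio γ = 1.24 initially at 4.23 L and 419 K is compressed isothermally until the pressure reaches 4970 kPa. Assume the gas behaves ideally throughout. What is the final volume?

0.567 L

P₁ = nRT₁/V₁ = 0.809×8.314×419/4.23 = 666 kPa.
Isothermal: T stays 419 K; PV = const ⇒ V₂ = 0.567 L, P₂ = 4970 kPa.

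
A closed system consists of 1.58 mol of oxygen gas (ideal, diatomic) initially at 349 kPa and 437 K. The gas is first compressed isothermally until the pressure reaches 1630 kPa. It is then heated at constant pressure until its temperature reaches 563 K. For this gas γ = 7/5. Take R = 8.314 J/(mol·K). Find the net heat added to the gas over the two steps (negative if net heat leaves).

-3050 J

V₁ = nRT₁/P₁ = 1.58×8.314×437/349 = 16.4 L.
Step 1 — Isothermal: T stays 437 K; PV = const ⇒ V₂ = 3.52 L, P₂ = 1630 kPa.
ΔU = 0 (ideal gas, T constant).
W = nRT ln(V₂/V₁) = 1.58×8.314×437×ln(0.214) = -8850 J.
Q = ΔU + W = -8850 J.
State after step 1: P = 1630 kPa, V = 3.52 L, T = 437 K.
Step 2 — Isobaric: P stays 1630 kPa; V/T = const ⇒ T₂ = 563 K, V₂ = 4.54 L.
W = PΔV = 1630×(4.54−3.52) kPa·L = 1660 J.
ΔU = nCvΔT = 1.58×20.8×(563−437) = 4140 J.
Q = ΔU + W = nCpΔT = 5790 J.
Net over both steps: W = -7190 J, Q = -3050 J, ΔU = 4140 J.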